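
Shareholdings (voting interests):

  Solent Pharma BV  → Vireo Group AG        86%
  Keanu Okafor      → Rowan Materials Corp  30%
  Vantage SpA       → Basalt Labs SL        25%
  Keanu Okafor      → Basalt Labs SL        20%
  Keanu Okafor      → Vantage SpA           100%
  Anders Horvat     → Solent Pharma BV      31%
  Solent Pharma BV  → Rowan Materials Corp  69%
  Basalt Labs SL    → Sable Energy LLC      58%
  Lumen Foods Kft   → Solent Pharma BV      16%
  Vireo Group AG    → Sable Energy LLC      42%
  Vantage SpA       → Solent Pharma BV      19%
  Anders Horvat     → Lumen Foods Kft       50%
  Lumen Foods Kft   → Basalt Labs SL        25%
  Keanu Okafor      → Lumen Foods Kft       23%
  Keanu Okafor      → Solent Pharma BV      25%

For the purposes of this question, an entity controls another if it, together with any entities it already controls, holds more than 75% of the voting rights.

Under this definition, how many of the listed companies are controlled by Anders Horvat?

0

Anders's largest direct stake is 50% in Lumen, which does not meet the threshold.
Anders controls 0 companies.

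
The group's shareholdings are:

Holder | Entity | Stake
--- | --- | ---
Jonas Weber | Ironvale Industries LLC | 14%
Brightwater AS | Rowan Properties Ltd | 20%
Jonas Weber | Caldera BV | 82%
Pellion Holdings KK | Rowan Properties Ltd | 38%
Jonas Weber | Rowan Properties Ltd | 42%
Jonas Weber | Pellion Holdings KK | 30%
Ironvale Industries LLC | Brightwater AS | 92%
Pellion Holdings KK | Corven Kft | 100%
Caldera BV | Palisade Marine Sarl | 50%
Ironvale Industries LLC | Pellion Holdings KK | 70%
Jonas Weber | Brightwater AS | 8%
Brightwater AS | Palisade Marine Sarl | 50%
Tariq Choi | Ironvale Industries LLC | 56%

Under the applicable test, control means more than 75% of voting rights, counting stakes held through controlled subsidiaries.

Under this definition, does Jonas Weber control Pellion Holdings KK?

No

Jonas holds 82% of Caldera, so Jonas controls Caldera.
In Pellion, Jonas's side holds only 30%, not > 75%.
So Jonas does not control Pellion.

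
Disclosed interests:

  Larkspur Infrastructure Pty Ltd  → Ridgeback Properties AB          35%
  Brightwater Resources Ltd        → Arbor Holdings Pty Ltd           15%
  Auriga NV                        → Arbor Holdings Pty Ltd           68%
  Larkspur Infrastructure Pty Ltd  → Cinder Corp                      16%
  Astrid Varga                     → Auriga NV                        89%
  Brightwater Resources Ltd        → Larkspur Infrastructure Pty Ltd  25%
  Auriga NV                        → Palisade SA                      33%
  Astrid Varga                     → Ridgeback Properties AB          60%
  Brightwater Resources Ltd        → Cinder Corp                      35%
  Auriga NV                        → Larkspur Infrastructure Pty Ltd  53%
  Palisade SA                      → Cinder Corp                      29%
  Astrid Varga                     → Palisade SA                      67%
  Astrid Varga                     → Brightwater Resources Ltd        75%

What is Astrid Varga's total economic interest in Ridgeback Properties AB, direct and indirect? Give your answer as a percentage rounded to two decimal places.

Astrid reaches Ridgeback along 3 paths.
Direct stake: 60% = 60%.
Via Brightwater → Larkspur: 75% × 25% × 35% = 6.5625%.
Via Auriga → Larkspur: 89% × 53% × 35% = 16.5095%.
Total: 60% + 6.5625% + 16.5095% = 83.072%.
Rounded: 83.07%.

83.07%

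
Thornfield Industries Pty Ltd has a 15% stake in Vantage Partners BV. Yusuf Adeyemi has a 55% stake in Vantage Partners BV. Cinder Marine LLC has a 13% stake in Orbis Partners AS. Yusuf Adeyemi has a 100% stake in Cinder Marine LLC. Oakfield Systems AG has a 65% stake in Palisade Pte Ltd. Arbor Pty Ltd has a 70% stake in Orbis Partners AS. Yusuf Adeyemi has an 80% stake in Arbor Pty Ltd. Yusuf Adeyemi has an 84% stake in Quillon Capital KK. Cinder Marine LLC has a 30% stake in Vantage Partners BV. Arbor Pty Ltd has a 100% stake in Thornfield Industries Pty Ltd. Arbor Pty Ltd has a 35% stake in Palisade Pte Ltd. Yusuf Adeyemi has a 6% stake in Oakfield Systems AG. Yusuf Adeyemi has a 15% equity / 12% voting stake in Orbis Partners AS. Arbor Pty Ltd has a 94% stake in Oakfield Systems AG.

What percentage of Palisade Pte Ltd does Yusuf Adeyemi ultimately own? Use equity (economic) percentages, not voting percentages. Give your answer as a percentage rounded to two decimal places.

80.78%

Yusuf reaches Palisade along 3 paths.
Via Oakfield: 6% × 65% = 3.9%.
Via Arbor → Oakfield: 80% × 94% × 65% = 48.88%.
Via Arbor: 80% × 35% = 28%.
Total: 3.9% + 48.88% + 28% = 80.78%.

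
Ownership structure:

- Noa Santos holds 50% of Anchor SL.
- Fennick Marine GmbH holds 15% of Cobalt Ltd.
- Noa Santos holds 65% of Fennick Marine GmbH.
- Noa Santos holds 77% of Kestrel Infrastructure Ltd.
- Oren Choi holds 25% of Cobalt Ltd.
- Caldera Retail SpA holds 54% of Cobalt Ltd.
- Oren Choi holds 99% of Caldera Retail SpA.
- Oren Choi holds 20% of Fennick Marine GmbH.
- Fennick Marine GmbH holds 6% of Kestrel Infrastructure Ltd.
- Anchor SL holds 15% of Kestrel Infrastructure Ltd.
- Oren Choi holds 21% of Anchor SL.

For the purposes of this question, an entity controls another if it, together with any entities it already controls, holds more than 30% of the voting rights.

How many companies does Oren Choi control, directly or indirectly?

Oren holds 99% of Caldera, so Oren controls Caldera.
Caldera and Oren together hold 54% + 25% = 79% of Cobalt, so Oren controls Cobalt.
No other company's threshold is met.
Oren controls 2 companies.

2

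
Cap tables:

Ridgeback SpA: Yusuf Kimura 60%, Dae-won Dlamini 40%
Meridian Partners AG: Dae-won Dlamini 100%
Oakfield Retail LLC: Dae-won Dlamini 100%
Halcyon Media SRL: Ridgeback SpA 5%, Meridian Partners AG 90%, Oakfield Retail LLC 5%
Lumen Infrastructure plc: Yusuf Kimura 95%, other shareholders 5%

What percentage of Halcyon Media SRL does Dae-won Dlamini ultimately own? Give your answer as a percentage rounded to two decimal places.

97.00%

Dae-won reaches Halcyon along 3 paths.
Via Ridgeback: 40% × 5% = 2%.
Via Meridian: 100% × 90% = 90%.
Via Oakfield: 100% × 5% = 5%.
Total: 2% + 90% + 5% = 97%.
Rounded: 97.00%.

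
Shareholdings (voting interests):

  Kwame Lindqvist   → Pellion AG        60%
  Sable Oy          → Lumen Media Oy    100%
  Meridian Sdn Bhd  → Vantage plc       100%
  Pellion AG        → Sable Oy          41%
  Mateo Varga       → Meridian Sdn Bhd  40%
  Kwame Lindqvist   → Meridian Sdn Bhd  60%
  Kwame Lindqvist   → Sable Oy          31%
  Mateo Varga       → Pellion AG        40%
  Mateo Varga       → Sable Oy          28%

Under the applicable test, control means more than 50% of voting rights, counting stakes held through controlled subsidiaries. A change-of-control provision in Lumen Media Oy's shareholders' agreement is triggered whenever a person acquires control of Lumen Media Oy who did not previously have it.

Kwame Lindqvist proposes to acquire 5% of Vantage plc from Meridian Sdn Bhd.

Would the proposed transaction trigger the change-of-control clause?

The purchase adds only to Kwame's holdings (Meridian's stake shrinks), so Kwame is the only person who could newly come to control Lumen.
Kwame holds 60% of Pellion, so Kwame controls Pellion.
Kwame and Pellion together hold 31% + 41% = 72% of Sable, so Kwame controls Sable.
Sable holds 100% of Lumen, so Kwame controls Lumen.
So Kwame already controls Lumen before the transaction.
After the purchase, Kwame holds 5% of Vantage directly, and Meridian's stake falls to 95%.
Kwame controlled Lumen already, so this is not a new person acquiring control; every other person's position is unchanged or reduced.
No new person acquires control, so the clause is not triggered.

No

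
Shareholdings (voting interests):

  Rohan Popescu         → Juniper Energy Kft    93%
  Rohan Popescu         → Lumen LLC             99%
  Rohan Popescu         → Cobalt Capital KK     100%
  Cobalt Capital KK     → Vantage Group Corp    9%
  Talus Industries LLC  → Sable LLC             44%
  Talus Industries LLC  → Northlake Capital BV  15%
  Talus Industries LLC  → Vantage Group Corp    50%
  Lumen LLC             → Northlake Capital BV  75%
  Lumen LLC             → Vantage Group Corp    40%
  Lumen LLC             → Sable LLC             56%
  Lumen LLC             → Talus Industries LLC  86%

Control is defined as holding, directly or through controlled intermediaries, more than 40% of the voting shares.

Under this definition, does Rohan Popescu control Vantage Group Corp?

Yes

Rohan holds 100% of Cobalt, so Rohan controls Cobalt.
Rohan holds 99% of Lumen, so Rohan controls Lumen.
Lumen holds 86% of Talus, so Rohan controls Talus.
Lumen and Talus and Cobalt together hold 40% + 50% + 9% = 99% of Vantage, so Rohan controls Vantage.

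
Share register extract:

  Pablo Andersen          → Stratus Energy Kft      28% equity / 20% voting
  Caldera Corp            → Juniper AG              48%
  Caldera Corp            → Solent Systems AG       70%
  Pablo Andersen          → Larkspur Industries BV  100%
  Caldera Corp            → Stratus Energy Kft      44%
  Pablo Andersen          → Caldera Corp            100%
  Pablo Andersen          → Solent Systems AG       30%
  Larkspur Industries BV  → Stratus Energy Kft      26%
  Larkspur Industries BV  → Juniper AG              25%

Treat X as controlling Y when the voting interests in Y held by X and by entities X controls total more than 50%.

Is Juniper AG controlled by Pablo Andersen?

Pablo holds 100% of Caldera, so Pablo controls Caldera.
Pablo holds 100% of Larkspur, so Pablo controls Larkspur.
Larkspur and Caldera together hold 25% + 48% = 73% of Juniper, so Pablo controls Juniper.

Yes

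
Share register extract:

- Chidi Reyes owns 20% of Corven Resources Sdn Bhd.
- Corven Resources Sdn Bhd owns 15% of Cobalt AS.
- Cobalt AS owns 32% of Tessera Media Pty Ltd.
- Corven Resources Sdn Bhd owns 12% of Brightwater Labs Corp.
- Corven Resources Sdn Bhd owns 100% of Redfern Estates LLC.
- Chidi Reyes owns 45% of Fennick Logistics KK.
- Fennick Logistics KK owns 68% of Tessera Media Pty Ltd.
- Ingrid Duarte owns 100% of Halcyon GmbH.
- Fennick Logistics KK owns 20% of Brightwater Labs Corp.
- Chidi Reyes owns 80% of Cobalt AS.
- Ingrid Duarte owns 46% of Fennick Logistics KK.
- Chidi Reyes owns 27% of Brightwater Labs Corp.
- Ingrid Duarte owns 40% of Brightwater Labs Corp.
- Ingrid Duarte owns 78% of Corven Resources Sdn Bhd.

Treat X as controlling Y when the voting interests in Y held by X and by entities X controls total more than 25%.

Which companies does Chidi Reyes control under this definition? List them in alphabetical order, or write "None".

Brightwater Labs Corp, Cobalt AS, Fennick Logistics KK, Tessera Media Pty Ltd

Chidi holds 45% of Fennick, so Chidi controls Fennick.
Chidi and Fennick together hold 27% + 20% = 47% of Brightwater, so Chidi controls Brightwater.
Chidi holds 80% of Cobalt, so Chidi controls Cobalt.
Cobalt and Fennick together hold 32% + 68% = 100% of Tessera, so Chidi controls Tessera.
No other company's threshold is met.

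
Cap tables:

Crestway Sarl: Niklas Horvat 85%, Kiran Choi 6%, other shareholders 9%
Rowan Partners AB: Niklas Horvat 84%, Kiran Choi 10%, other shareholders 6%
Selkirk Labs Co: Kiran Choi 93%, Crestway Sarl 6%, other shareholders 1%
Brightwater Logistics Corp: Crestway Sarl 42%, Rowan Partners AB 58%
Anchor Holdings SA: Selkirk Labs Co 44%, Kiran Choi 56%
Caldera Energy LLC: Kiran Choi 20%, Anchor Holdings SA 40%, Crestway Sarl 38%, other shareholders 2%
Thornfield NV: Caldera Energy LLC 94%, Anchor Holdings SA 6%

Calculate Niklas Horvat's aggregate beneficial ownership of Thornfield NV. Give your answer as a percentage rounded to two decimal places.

Niklas reaches Thornfield along 3 paths.
Via Crestway → Selkirk → Anchor → Caldera: 85% × 6% × 44% × 40% × 94% = 0.843744%.
Via Crestway → Caldera: 85% × 38% × 94% = 30.362%.
Via Crestway → Selkirk → Anchor: 85% × 6% × 44% × 6% = 0.13464%.
Total: 0.843744% + 30.362% + 0.13464% = 31.340384%.
Rounded: 31.34%.

31.34%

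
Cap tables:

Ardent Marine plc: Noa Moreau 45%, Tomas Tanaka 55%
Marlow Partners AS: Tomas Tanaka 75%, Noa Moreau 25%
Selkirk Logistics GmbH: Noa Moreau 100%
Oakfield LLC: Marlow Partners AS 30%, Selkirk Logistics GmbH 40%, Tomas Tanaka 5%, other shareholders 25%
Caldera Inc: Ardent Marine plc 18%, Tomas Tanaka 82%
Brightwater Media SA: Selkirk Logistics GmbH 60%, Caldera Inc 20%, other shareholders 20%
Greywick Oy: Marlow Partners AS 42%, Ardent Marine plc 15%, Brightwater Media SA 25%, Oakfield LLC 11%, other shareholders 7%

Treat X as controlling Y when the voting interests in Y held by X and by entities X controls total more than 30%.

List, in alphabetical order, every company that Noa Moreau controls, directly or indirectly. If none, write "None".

Ardent Marine plc, Brightwater Media SA, Greywick Oy, Oakfield LLC, Selkirk Logistics GmbH

Noa holds 45% of Ardent, so Noa controls Ardent.
Noa holds 100% of Selkirk, so Noa controls Selkirk.
Selkirk holds 40% of Oakfield, so Noa controls Oakfield.
Selkirk holds 60% of Brightwater, so Noa controls Brightwater.
Ardent and Brightwater and Oakfield together hold 15% + 25% + 11% = 51% of Greywick, so Noa controls Greywick.
No other company's threshold is met.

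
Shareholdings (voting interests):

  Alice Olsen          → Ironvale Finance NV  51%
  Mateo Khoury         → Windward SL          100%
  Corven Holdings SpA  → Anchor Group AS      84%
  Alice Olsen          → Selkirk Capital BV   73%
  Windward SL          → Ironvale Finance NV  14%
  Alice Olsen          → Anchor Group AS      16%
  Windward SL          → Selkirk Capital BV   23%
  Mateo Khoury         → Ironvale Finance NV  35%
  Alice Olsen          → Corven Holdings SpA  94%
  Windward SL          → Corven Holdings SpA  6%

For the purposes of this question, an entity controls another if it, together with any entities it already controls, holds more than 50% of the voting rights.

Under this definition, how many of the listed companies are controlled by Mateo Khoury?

Mateo holds 100% of Windward, so Mateo controls Windward.
No other company's threshold is met.
Mateo controls 1 company.

1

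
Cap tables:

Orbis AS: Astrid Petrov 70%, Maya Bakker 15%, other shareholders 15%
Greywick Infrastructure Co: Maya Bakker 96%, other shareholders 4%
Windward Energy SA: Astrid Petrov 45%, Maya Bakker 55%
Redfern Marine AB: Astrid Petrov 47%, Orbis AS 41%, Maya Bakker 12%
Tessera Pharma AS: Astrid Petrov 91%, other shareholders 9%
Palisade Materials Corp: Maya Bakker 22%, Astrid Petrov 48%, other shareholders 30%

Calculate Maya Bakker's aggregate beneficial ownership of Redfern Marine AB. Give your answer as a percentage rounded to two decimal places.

18.15%

Maya reaches Redfern along 2 paths.
Via Orbis: 15% × 41% = 6.15%.
Direct stake: 12% = 12%.
Total: 6.15% + 12% = 18.15%.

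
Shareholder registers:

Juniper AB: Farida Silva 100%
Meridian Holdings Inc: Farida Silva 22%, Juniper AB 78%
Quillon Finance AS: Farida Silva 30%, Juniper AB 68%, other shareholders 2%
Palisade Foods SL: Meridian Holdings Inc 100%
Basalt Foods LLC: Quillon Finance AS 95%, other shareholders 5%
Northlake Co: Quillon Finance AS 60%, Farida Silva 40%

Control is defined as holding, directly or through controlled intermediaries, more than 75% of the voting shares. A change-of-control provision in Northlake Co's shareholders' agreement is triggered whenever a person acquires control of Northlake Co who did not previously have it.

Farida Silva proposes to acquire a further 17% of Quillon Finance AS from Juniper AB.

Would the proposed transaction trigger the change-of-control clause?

The purchase adds only to Farida's holdings (Juniper's stake shrinks), so Farida is the only person who could newly come to control Northlake.
Farida holds 100% of Juniper, so Farida controls Juniper.
Farida and Juniper together hold 30% + 68% = 98% of Quillon, so Farida controls Quillon.
Quillon and Farida together hold 60% + 40% = 100% of Northlake, so Farida controls Northlake.
So Farida already controls Northlake before the transaction.
After the purchase, Farida's direct stake in Quillon rises to 30% + 17% = 47%, and Juniper's stake falls to 51%.
Farida controlled Northlake already, so this is not a new person acquiring control; every other person's position is unchanged or reduced.
No new person acquires control, so the clause is not triggered.

No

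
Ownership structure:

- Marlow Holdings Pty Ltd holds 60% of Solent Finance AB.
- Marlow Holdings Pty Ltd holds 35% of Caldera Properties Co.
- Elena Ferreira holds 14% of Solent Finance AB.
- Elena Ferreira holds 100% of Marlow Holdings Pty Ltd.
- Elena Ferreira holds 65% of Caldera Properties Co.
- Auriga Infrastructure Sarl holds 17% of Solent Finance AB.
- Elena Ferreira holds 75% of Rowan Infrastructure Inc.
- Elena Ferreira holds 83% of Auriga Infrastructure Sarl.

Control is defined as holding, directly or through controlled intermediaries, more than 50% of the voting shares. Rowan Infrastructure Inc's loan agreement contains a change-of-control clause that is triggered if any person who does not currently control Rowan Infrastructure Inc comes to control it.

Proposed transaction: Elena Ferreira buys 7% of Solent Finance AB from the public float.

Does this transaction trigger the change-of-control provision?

The purchase changes only Elena's holdings, so Elena is the only person who could newly come to control Rowan.
Elena holds 75% of Rowan, so Elena controls Rowan.
So Elena already controls Rowan before the transaction.
After the purchase, Elena's direct stake in Solent rises to 14% + 7% = 21%.
Elena controlled Rowan already, so this is not a new person acquiring control; every other person's position is unchanged or reduced.
No new person acquires control, so the clause is not triggered.

No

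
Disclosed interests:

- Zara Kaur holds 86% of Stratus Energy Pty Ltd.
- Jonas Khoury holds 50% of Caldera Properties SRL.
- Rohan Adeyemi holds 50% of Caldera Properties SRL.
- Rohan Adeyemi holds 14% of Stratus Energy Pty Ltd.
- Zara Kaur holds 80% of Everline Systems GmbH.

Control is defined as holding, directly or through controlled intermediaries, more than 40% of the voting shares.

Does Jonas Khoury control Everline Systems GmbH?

Jonas holds 50% of Caldera, so Jonas controls Caldera.
Neither Jonas nor any entity Jonas controls holds any voting interest in Everline.
So Jonas does not control Everline.

No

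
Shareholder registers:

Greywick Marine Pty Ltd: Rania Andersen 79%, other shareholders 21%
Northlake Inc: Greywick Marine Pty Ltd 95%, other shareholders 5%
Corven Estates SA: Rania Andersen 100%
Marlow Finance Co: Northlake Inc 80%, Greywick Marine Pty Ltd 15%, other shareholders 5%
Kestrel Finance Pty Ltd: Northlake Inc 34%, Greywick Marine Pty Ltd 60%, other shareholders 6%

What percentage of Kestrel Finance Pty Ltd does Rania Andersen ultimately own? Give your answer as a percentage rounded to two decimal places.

Rania reaches Kestrel along 2 paths.
Via Greywick → Northlake: 79% × 95% × 34% = 25.517%.
Via Greywick: 79% × 60% = 47.4%.
Total: 25.517% + 47.4% = 72.917%.
Rounded: 72.92%.

72.92%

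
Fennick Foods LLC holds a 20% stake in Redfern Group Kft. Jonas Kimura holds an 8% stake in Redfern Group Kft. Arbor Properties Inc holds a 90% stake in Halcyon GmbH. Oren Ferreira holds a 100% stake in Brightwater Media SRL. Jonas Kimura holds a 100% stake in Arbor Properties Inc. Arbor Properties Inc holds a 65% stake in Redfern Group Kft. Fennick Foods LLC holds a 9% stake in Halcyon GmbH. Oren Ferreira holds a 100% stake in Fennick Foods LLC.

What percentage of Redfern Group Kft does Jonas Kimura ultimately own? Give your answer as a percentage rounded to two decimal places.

Jonas reaches Redfern along 2 paths.
Via Arbor: 100% × 65% = 65%.
Direct stake: 8% = 8%.
Total: 65% + 8% = 73%.
Rounded: 73.00%.

73.00%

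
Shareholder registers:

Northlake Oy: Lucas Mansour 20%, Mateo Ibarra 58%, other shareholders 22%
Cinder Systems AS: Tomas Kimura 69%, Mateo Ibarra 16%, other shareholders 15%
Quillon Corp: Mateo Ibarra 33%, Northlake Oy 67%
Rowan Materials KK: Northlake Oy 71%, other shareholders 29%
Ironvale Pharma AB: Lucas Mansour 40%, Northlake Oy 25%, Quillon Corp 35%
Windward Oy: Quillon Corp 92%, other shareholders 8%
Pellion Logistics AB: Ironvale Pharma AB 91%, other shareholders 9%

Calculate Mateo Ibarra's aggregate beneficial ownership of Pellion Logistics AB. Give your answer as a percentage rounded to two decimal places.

Mateo reaches Pellion along 3 paths.
Via Northlake → Ironvale: 58% × 25% × 91% = 13.195%.
Via Quillon → Ironvale: 33% × 35% × 91% = 10.5105%.
Via Northlake → Quillon → Ironvale: 58% × 67% × 35% × 91% = 12.37691%.
Total: 13.195% + 10.5105% + 12.37691% = 36.08241%.
Rounded: 36.08%.

36.08%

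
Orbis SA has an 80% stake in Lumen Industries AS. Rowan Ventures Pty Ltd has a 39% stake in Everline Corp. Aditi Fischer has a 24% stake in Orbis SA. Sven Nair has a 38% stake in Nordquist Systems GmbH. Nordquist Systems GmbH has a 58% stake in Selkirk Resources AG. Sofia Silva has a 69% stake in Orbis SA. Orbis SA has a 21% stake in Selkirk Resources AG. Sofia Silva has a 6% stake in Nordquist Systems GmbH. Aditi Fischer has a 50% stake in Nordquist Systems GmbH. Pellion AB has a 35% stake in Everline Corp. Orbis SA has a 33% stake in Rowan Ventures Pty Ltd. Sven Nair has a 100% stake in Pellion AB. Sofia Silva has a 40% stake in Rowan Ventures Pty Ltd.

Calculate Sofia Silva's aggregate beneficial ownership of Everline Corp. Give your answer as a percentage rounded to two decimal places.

Sofia reaches Everline along 2 paths.
Via Rowan: 40% × 39% = 15.6%.
Via Orbis → Rowan: 69% × 33% × 39% = 8.8803%.
Total: 15.6% + 8.8803% = 24.4803%.
Rounded: 24.48%.

24.48%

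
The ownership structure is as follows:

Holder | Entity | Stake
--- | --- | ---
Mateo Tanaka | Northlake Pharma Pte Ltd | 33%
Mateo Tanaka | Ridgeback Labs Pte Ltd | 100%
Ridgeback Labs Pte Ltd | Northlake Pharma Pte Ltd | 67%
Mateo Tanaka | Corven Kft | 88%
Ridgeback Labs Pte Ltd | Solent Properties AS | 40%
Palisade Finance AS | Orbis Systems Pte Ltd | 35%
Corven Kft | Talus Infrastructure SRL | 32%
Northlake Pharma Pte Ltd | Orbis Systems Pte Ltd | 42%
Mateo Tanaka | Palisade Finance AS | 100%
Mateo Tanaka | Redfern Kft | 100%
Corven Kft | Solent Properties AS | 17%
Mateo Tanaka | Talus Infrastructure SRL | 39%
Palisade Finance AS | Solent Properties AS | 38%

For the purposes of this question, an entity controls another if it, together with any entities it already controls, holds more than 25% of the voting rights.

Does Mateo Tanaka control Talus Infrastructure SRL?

Yes

Mateo holds 88% of Corven, so Mateo controls Corven.
Mateo and Corven together hold 39% + 32% = 71% of Talus, so Mateo controls Talus.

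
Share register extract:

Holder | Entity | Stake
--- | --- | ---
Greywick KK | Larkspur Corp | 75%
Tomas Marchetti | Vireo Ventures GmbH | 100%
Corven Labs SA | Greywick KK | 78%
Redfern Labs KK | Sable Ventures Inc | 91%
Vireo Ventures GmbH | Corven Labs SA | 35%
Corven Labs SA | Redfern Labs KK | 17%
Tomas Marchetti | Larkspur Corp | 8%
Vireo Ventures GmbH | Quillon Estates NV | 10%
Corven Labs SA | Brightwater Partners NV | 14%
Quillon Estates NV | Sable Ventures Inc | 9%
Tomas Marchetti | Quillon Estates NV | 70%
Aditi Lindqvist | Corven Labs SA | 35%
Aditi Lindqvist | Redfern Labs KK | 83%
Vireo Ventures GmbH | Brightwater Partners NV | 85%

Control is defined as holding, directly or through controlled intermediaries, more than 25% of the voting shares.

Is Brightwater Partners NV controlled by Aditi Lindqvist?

No

Aditi holds 35% of Corven, so Aditi controls Corven.
Aditi and Corven together hold 83% + 17% = 100% of Redfern, so Aditi controls Redfern.
Corven holds 78% of Greywick, so Aditi controls Greywick.
Redfern holds 91% of Sable, so Aditi controls Sable.
Greywick holds 75% of Larkspur, so Aditi controls Larkspur.
In Brightwater, Aditi's side holds only 14%, not > 25%.
So Aditi does not control Brightwater.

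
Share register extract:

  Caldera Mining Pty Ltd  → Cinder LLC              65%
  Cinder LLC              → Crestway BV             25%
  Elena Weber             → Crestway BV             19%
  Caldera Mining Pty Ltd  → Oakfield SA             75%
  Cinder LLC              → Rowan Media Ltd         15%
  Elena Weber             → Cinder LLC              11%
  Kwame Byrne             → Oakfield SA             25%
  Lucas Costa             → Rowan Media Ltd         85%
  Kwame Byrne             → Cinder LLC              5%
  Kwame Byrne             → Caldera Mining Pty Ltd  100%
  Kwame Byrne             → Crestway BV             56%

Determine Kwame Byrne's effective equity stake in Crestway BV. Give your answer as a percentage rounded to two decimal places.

Kwame reaches Crestway along 3 paths.
Via Caldera → Cinder: 100% × 65% × 25% = 16.25%.
Via Cinder: 5% × 25% = 1.25%.
Direct stake: 56% = 56%.
Total: 16.25% + 1.25% + 56% = 73.5%.
Rounded: 73.50%.

73.50%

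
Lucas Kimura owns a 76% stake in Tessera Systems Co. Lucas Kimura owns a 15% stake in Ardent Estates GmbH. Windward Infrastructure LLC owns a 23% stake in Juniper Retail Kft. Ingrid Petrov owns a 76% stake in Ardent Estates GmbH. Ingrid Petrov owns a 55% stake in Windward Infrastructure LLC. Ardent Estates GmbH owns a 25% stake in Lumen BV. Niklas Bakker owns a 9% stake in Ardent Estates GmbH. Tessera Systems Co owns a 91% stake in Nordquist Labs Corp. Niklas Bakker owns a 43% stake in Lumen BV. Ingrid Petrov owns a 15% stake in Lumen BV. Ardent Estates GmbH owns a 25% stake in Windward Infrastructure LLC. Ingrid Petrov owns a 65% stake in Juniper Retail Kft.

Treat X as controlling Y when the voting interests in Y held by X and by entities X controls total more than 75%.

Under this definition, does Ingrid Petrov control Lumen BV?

Ingrid holds 76% of Ardent, so Ingrid controls Ardent.
Ardent and Ingrid together hold 25% + 55% = 80% of Windward, so Ingrid controls Windward.
Windward and Ingrid together hold 23% + 65% = 88% of Juniper, so Ingrid controls Juniper.
In Lumen, Ingrid's side holds only 15% + 25% = 40%, not > 75%.
So Ingrid does not control Lumen.

No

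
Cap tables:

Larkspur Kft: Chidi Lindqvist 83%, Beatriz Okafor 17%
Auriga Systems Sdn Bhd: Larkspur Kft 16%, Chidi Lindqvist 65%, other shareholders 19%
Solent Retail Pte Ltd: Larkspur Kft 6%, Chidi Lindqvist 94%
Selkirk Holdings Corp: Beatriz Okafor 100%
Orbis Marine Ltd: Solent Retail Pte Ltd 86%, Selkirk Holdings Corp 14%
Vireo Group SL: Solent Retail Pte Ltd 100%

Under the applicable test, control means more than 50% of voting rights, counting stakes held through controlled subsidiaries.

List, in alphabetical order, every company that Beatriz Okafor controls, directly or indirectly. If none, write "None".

Beatriz holds 100% of Selkirk, so Beatriz controls Selkirk.
No other company's threshold is met.

Selkirk Holdings Corp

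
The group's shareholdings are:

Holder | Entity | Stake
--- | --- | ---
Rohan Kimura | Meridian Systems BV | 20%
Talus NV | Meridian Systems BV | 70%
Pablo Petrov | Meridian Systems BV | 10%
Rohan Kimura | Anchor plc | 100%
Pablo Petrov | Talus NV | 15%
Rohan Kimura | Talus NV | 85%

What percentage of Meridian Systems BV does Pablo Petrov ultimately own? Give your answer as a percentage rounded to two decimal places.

Pablo reaches Meridian along 2 paths.
Direct stake: 10% = 10%.
Via Talus: 15% × 70% = 10.5%.
Total: 10% + 10.5% = 20.5%.
Rounded: 20.50%.

20.50%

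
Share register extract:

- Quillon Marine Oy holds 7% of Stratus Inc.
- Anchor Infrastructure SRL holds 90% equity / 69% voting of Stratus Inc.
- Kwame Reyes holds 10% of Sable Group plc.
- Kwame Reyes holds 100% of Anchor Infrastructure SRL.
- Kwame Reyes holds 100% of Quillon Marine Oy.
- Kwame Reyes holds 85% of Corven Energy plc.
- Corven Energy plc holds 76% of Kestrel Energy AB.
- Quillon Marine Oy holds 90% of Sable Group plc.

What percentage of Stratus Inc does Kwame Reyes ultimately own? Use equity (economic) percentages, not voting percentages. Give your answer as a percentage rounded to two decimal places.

Kwame reaches Stratus along 2 paths.
Via Anchor: 100% × 90% = 90%.
Via Quillon: 100% × 7% = 7%.
Total: 90% + 7% = 97%.
Rounded: 97.00%.

97.00%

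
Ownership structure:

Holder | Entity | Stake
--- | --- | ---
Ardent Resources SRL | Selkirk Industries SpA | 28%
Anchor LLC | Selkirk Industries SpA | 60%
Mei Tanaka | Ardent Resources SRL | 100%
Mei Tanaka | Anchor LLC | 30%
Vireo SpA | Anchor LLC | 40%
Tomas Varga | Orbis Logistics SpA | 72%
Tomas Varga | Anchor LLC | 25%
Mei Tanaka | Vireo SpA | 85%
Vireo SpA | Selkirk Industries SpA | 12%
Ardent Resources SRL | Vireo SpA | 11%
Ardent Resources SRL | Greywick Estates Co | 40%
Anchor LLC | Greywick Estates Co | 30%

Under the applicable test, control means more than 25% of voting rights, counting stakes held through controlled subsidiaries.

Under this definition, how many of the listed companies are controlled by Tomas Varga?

1

Tomas holds 72% of Orbis, so Tomas controls Orbis.
No other company's threshold is met.
Tomas controls 1 company.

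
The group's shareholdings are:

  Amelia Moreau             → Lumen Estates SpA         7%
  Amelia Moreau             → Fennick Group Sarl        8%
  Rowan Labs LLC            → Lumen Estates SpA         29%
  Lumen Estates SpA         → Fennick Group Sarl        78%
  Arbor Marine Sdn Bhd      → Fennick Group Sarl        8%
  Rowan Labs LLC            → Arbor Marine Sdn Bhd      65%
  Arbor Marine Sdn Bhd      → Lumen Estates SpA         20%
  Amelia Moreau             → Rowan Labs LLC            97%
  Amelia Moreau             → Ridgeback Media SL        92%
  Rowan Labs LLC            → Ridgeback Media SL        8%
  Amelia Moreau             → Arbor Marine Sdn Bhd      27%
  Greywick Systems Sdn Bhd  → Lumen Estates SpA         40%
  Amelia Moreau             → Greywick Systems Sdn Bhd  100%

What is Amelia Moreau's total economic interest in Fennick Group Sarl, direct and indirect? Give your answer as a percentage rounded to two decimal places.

Amelia reaches Fennick along 8 paths.
Via Arbor: 27% × 8% = 2.16%.
Via Rowan → Arbor: 97% × 65% × 8% = 5.044%.
Via Arbor → Lumen: 27% × 20% × 78% = 4.212%.
Via Rowan → Arbor → Lumen: 97% × 65% × 20% × 78% = 9.8358%.
Via Greywick → Lumen: 100% × 40% × 78% = 31.2%.
Via Rowan → Lumen: 97% × 29% × 78% = 21.9414%.
Via Lumen: 7% × 78% = 5.46%.
Direct stake: 8% = 8%.
Total: 2.16% + 5.044% + 4.212% + 9.8358% + 31.2% + 21.9414% + 5.46% + 8% = 87.8532%.
Rounded: 87.85%.

87.85%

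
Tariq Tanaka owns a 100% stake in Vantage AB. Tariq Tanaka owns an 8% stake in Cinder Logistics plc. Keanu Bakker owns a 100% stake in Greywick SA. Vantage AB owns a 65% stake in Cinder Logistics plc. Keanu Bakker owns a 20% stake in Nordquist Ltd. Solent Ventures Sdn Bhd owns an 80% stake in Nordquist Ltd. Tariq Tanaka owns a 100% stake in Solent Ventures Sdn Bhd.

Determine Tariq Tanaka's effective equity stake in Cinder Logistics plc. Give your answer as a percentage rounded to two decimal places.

73.00%

Tariq reaches Cinder along 2 paths.
Via Vantage: 100% × 65% = 65%.
Direct stake: 8% = 8%.
Total: 65% + 8% = 73%.
Rounded: 73.00%.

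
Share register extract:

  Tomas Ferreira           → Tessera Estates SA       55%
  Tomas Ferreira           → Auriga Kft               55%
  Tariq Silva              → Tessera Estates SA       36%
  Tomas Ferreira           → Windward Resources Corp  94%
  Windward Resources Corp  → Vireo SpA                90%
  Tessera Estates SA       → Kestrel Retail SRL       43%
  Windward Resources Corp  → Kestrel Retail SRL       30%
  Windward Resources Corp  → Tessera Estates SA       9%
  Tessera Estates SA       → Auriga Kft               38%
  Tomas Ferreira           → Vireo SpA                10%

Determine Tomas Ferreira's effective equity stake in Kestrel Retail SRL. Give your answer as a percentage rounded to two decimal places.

Tomas reaches Kestrel along 3 paths.
Via Windward: 94% × 30% = 28.2%.
Via Windward → Tessera: 94% × 9% × 43% = 3.6378%.
Via Tessera: 55% × 43% = 23.65%.
Total: 28.2% + 3.6378% + 23.65% = 55.4878%.
Rounded: 55.49%.

55.49%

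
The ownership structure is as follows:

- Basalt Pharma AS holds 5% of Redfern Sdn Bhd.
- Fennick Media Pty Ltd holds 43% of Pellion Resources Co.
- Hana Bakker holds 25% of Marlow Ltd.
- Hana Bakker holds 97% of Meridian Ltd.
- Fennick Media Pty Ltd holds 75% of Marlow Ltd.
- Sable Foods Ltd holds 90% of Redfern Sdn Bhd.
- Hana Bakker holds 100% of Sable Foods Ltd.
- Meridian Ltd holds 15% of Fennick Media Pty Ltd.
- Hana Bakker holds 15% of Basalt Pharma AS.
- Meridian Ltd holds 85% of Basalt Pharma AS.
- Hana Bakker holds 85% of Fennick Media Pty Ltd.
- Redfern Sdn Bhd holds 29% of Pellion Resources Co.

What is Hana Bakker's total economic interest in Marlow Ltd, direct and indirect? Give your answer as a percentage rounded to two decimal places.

Hana reaches Marlow along 3 paths.
Direct stake: 25% = 25%.
Via Fennick: 85% × 75% = 63.75%.
Via Meridian → Fennick: 97% × 15% × 75% = 10.9125%.
Total: 25% + 63.75% + 10.9125% = 99.6625%.
Rounded: 99.66%.

99.66%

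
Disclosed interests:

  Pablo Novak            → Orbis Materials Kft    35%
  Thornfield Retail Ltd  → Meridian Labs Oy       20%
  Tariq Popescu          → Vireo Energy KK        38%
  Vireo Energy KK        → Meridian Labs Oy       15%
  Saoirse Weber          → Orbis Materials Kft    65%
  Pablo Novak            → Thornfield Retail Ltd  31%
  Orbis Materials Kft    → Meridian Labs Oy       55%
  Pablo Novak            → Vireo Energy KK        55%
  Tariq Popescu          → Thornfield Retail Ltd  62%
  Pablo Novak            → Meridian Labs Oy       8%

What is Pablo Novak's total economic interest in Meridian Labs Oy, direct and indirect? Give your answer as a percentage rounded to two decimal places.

41.70%

Pablo reaches Meridian along 4 paths.
Via Orbis: 35% × 55% = 19.25%.
Via Thornfield: 31% × 20% = 6.2%.
Via Vireo: 55% × 15% = 8.25%.
Direct stake: 8% = 8%.
Total: 19.25% + 6.2% + 8.25% + 8% = 41.7%.
Rounded: 41.70%.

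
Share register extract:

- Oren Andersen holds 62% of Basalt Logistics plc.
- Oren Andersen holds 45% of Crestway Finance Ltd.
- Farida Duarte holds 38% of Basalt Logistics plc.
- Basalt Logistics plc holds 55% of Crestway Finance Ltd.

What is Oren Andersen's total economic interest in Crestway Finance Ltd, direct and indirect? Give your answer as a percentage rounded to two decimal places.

Oren reaches Crestway along 2 paths.
Direct stake: 45% = 45%.
Via Basalt: 62% × 55% = 34.1%.
Total: 45% + 34.1% = 79.1%.
Rounded: 79.10%.

79.10%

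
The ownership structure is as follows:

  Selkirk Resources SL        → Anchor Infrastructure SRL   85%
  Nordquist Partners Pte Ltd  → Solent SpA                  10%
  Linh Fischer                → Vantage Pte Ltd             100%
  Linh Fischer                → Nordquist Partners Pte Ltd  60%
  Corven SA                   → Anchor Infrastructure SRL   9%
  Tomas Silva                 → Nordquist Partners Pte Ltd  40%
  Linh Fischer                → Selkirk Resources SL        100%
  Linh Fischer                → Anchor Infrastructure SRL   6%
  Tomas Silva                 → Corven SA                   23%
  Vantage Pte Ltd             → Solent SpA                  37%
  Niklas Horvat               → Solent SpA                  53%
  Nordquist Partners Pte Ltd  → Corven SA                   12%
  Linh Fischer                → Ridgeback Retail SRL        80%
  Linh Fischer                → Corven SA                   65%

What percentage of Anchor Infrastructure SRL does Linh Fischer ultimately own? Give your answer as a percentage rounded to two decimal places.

97.50%

Linh reaches Anchor along 4 paths.
Via Selkirk: 100% × 85% = 85%.
Direct stake: 6% = 6%.
Via Nordquist → Corven: 60% × 12% × 9% = 0.648%.
Via Corven: 65% × 9% = 5.85%.
Total: 85% + 6% + 0.648% + 5.85% = 97.498%.
Rounded: 97.50%.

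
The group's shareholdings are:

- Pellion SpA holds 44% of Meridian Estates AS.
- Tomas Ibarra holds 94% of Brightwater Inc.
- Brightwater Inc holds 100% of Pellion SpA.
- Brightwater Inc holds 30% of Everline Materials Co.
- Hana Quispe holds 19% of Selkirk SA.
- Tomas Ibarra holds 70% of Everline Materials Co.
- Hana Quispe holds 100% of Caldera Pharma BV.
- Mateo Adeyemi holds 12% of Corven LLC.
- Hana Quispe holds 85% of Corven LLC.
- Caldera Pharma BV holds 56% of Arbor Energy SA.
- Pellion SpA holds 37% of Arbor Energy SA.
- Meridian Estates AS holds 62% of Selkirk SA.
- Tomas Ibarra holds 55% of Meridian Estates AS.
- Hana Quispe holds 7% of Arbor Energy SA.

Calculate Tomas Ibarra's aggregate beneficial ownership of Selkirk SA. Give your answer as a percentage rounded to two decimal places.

59.74%

Tomas reaches Selkirk along 2 paths.
Via Brightwater → Pellion → Meridian: 94% × 100% × 44% × 62% = 25.6432%.
Via Meridian: 55% × 62% = 34.1%.
Total: 25.6432% + 34.1% = 59.7432%.
Rounded: 59.74%.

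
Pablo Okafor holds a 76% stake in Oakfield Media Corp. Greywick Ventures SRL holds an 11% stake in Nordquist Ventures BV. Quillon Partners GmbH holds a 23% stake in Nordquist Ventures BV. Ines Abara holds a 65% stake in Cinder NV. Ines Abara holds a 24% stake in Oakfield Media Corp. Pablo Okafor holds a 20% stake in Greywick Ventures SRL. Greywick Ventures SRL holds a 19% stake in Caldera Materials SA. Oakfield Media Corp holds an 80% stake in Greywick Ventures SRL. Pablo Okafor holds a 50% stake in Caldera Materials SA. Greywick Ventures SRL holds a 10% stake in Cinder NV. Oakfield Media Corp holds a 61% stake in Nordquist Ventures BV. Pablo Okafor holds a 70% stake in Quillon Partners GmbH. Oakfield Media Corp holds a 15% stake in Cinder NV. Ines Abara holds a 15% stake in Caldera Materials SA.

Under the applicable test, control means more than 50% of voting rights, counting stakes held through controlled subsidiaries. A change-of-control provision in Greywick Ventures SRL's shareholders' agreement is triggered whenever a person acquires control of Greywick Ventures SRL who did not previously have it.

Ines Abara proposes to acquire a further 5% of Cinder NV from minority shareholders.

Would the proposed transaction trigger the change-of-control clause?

The purchase changes only Ines's holdings, so Ines is the only person who could newly come to control Greywick.
Ines holds 65% of Cinder, so Ines controls Cinder.
Neither Ines nor any entity Ines controls holds any voting interest in Greywick.
So before the transaction, Ines does not control Greywick.
After the purchase, Ines's direct stake in Cinder rises to 65% + 5% = 70%.
Ines holds 70% of Cinder, so Ines controls Cinder.
After the transaction, neither Ines nor any entity Ines controls holds a voting interest in Greywick, so Ines still does not control it.
No new person acquires control, so the clause is not triggered.

No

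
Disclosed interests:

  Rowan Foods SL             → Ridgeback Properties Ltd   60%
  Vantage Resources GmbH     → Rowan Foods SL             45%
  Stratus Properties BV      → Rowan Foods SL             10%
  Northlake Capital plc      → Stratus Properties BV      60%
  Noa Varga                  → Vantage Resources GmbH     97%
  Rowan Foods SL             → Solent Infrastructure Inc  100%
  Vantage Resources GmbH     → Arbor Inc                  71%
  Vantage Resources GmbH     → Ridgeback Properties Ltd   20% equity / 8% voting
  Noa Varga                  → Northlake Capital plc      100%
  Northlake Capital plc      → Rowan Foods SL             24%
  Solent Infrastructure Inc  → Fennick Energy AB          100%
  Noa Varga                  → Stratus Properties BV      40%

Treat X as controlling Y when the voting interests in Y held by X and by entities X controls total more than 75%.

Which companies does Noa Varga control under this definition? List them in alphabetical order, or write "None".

Fennick Energy AB, Northlake Capital plc, Rowan Foods SL, Solent Infrastructure Inc, Stratus Properties BV, Vantage Resources GmbH

Noa holds 97% of Vantage, so Noa controls Vantage.
Noa holds 100% of Northlake, so Noa controls Northlake.
Noa and Northlake together hold 40% + 60% = 100% of Stratus, so Noa controls Stratus.
Northlake and Stratus and Vantage together hold 24% + 10% + 45% = 79% of Rowan, so Noa controls Rowan.
Rowan holds 100% of Solent, so Noa controls Solent.
Solent holds 100% of Fennick, so Noa controls Fennick.
No other company's threshold is met.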